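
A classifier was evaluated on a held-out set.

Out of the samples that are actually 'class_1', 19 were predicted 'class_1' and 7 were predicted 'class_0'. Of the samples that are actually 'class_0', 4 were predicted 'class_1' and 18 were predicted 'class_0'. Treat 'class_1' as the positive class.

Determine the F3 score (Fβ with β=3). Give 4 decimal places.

Fβ = (1+β²)·TP / ((1+β²)·TP + β²·FN + FP), with β²=9
= 10·19 / (10·19 + 9·7 + 4) = 0.7393

0.7393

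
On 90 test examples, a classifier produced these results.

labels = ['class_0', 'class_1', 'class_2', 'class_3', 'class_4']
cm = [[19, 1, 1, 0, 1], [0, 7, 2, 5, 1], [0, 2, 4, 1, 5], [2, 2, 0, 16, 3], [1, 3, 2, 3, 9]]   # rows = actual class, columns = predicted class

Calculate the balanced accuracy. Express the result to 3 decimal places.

0.572

Balanced accuracy = mean of per-class recall.
  class_0: recall = 19/22 = 0.8636
  class_1: recall = 7/15 = 0.4667
  class_2: recall = 4/12 = 0.3333
  class_3: recall = 16/23 = 0.6957
  class_4: recall = 9/18 = 0.5000
Mean = (0.8636 + 0.4667 + 0.3333 + 0.6957 + 0.5000) / 5 = 0.572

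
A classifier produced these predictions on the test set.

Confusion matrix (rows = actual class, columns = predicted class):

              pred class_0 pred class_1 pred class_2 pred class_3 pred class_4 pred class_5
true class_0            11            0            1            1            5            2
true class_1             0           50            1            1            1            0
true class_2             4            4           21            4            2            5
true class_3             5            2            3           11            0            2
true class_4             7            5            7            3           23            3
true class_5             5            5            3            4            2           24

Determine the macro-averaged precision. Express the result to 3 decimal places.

Per-class precision (TP/(TP+FP)):
  class_0: TP=11, FP=0+4+5+7+5=21 → 11/32 = 0.3438
  class_1: TP=50, FP=0+4+2+5+5=16 → 50/66 = 0.7576
  class_2: TP=21, FP=1+1+3+7+3=15 → 21/36 = 0.5833
  class_3: TP=11, FP=1+1+4+3+4=13 → 11/24 = 0.4583
  class_4: TP=23, FP=5+1+2+0+2=10 → 23/33 = 0.6970
  class_5: TP=24, FP=2+0+5+2+3=12 → 24/36 = 0.6667
Macro-precision = mean = (0.3438 + 0.7576 + 0.5833 + 0.4583 + 0.6970 + 0.6667) / 6 = 0.584

0.584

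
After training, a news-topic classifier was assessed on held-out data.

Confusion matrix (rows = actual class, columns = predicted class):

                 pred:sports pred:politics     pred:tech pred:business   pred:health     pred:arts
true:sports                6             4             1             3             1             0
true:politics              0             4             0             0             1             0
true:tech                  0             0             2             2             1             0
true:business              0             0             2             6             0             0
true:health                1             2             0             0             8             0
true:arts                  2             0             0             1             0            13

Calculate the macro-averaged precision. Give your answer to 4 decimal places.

0.6157

Per-class precision (TP/(TP+FP)):
  sports: TP=6, FP=0+0+0+1+2=3 → 6/9 = 0.66667
  politics: TP=4, FP=4+0+0+2+0=6 → 4/10 = 0.40000
  tech: TP=2, FP=1+0+2+0+0=3 → 2/5 = 0.40000
  business: TP=6, FP=3+0+2+0+1=6 → 6/12 = 0.50000
  health: TP=8, FP=1+1+1+0+0=3 → 8/11 = 0.72727
  arts: TP=13, FP=0+0+0+0+0=0 → 13/13 = 1.00000
Macro-precision = mean = (0.66667 + 0.40000 + 0.40000 + 0.50000 + 0.72727 + 1.00000) / 6 = 0.6157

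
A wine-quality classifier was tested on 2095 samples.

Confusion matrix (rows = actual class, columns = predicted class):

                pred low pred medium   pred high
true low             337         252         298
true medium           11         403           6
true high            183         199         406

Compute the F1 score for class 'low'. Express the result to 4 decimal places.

F1 score = 2·TP/(2·TP+FP+FN).
low: TP=337, FP=11+183=194, FN=252+298=550 → 674/1418 = 0.47532

0.4753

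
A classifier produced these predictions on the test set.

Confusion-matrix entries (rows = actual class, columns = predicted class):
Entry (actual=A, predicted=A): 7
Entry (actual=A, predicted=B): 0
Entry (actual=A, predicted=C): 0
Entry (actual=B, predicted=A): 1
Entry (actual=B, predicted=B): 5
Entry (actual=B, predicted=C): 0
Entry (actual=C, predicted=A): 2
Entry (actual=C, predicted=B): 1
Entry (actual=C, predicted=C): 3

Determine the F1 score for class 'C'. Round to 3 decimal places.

0.667

Take TP from the diagonal, FP from the rest of the 'C' prediction marginal, FN from the rest of the 'C' actual marginal.
F1 score = 2·TP/(2·TP+FP+FN).
C: TP=3, FP=0+0=0, FN=2+1=3 → 6/9 = 0.6667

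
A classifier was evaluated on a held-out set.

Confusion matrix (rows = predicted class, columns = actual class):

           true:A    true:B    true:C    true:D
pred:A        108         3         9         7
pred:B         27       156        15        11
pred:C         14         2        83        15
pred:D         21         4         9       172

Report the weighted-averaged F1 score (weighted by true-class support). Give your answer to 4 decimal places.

0.7875

Per-class F1 score (2·TP/(2·TP+FP+FN)):
  A: TP=108, FP=3+9+7=19, FN=27+14+21=62 → 216/297 = 0.72727
  B: TP=156, FP=27+15+11=53, FN=3+2+4=9 → 312/374 = 0.83422
  C: TP=83, FP=14+2+15=31, FN=9+15+9=33 → 166/230 = 0.72174
  D: TP=172, FP=21+4+9=34, FN=7+11+15=33 → 344/411 = 0.83698
Weighted-F1 score = Σ (supportᵢ/N)·F1 scoreᵢ with N=656: (170/656)·0.72727 + (165/656)·0.83422 + (116/656)·0.72174 + (205/656)·0.83698 = 0.7875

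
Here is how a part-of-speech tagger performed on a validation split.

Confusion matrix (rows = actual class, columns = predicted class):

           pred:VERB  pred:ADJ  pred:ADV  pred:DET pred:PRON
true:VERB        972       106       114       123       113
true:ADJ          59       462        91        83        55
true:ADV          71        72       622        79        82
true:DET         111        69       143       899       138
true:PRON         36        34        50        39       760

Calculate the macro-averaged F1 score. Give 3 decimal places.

Per-class F1 score (2·TP/(2·TP+FP+FN)):
  VERB: TP=972, FP=59+71+111+36=277, FN=106+114+123+113=456 → 1944/2677 = 0.7262
  ADJ: TP=462, FP=106+72+69+34=281, FN=59+91+83+55=288 → 924/1493 = 0.6189
  ADV: TP=622, FP=114+91+143+50=398, FN=71+72+79+82=304 → 1244/1946 = 0.6393
  DET: TP=899, FP=123+83+79+39=324, FN=111+69+143+138=461 → 1798/2583 = 0.6961
  PRON: TP=760, FP=113+55+82+138=388, FN=36+34+50+39=159 → 1520/2067 = 0.7354
Macro-F1 score = mean = (0.7262 + 0.6189 + 0.6393 + 0.6961 + 0.7354) / 5 = 0.683

0.683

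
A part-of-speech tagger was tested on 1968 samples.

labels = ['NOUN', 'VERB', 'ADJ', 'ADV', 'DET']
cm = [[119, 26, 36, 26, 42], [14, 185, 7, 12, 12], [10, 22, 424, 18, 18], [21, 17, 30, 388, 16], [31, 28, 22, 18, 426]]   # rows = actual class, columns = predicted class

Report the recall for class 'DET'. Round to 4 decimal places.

Treat 'DET' as positive and all other classes as negative.
recall = TP/(TP+FN).
DET: TP=426, FN=31+28+22+18=99 → 426/525 = 0.81143

0.8114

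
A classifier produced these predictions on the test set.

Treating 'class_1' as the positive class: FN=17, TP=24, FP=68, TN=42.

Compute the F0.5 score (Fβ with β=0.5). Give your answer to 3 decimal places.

Fβ = (1+β²)·TP / ((1+β²)·TP + β²·FN + FP), with β²=1/4
= 1.25·24 / (1.25·24 + 0.25·17 + 68) = 0.293

0.293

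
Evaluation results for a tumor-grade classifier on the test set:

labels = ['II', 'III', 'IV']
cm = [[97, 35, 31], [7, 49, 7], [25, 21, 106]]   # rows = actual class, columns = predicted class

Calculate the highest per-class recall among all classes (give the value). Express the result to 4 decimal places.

0.7778

Per-class recall (TP/(TP+FN)):
  II: TP=97, FN=35+31=66 → 97/163 = 0.59509
  III: TP=49, FN=7+7=14 → 49/63 = 0.77778
  IV: TP=106, FN=25+21=46 → 106/152 = 0.69737
Highest is class 'III' with recall = 0.7778.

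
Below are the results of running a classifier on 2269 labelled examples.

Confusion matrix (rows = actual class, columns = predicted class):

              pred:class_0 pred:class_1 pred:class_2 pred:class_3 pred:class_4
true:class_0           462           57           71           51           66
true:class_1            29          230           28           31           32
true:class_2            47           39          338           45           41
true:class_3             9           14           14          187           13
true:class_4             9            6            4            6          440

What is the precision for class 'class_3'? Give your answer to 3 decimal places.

0.584

Take TP from the diagonal, FP from the rest of the 'class_3' prediction marginal, FN from the rest of the 'class_3' actual marginal.
precision = TP/(TP+FP).
class_3: TP=187, FP=51+31+45+6=133 → 187/320 = 0.5844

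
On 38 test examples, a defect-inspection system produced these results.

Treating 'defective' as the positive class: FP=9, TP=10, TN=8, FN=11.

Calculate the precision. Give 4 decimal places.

0.5263

Precision = TP/(TP+FP) = 10/(10+9) = 10/19 = 0.5263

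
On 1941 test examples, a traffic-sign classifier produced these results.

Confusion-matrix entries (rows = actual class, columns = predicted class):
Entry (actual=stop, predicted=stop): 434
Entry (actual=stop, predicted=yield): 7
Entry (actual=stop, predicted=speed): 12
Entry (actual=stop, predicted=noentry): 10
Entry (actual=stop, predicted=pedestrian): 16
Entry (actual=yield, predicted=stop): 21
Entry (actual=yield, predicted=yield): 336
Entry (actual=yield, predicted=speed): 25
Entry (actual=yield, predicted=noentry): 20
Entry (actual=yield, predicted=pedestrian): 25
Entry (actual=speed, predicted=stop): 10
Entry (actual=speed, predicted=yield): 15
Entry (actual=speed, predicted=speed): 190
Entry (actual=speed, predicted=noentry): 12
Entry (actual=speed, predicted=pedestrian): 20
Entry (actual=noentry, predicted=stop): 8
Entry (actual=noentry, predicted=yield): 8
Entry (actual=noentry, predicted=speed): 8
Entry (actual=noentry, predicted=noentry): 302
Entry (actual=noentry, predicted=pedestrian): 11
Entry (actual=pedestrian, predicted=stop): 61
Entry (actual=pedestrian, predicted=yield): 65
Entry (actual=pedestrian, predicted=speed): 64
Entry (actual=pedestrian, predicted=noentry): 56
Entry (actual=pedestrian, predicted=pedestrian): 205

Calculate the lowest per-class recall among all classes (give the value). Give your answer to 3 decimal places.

Per-class recall (TP/(TP+FN)):
  stop: TP=434, FN=7+12+10+16=45 → 434/479 = 0.9061
  yield: TP=336, FN=21+25+20+25=91 → 336/427 = 0.7869
  speed: TP=190, FN=10+15+12+20=57 → 190/247 = 0.7692
  noentry: TP=302, FN=8+8+8+11=35 → 302/337 = 0.8961
  pedestrian: TP=205, FN=61+65+64+56=246 → 205/451 = 0.4545
Lowest is class 'pedestrian' with recall = 0.455.

0.455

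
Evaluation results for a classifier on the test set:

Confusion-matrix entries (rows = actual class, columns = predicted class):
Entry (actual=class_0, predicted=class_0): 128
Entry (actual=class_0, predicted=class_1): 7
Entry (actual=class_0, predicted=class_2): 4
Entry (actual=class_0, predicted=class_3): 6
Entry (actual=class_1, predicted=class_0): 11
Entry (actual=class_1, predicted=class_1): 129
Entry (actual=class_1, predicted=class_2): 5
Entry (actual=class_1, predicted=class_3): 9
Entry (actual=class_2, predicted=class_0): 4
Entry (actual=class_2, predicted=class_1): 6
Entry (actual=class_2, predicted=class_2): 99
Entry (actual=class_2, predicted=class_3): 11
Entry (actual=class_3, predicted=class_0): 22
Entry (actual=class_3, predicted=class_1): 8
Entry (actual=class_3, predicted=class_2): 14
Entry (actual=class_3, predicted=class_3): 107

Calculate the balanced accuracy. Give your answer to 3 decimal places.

Balanced accuracy = mean of per-class recall.
  class_0: recall = 128/145 = 0.8828
  class_1: recall = 129/154 = 0.8377
  class_2: recall = 99/120 = 0.8250
  class_3: recall = 107/151 = 0.7086
Mean = (0.8828 + 0.8377 + 0.8250 + 0.7086) / 4 = 0.814

0.814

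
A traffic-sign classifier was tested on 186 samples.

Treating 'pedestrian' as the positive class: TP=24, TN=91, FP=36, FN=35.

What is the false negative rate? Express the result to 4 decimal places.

0.5932

FNR = FN/(FN+TP) = 35/(35+24) = 0.5932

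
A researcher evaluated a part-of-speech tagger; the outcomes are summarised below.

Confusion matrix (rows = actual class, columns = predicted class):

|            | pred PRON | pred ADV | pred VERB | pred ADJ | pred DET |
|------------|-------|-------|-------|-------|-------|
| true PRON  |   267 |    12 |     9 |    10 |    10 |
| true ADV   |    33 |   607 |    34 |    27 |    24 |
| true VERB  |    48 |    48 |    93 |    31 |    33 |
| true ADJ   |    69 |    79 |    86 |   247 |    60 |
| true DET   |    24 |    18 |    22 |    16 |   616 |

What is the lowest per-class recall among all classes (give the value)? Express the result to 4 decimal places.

Per-class recall (TP/(TP+FN)):
  PRON: TP=267, FN=12+9+10+10=41 → 267/308 = 0.86688
  ADV: TP=607, FN=33+34+27+24=118 → 607/725 = 0.83724
  VERB: TP=93, FN=48+48+31+33=160 → 93/253 = 0.36759
  ADJ: TP=247, FN=69+79+86+60=294 → 247/541 = 0.45656
  DET: TP=616, FN=24+18+22+16=80 → 616/696 = 0.88506
Lowest is class 'VERB' with recall = 0.3676.

0.3676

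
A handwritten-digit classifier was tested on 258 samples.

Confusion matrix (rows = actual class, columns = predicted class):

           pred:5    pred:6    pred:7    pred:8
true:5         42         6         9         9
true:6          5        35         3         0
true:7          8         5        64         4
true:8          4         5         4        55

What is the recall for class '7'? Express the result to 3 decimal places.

One-vs-rest for '7': TP = diagonal; FP = other classes predicted '7'; FN = '7' predicted as other.
recall = TP/(TP+FN).
7: TP=64, FN=8+5+4=17 → 64/81 = 0.7901

0.790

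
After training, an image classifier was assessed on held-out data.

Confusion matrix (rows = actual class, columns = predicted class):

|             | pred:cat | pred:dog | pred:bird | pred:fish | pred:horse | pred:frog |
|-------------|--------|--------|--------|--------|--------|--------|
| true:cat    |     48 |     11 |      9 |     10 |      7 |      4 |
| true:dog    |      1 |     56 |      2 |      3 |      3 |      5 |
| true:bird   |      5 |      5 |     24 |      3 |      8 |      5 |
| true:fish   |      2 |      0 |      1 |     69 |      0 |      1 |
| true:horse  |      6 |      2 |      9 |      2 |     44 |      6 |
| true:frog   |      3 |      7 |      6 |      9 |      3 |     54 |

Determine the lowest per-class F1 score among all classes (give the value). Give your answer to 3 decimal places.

0.475

Per-class F1 score (2·TP/(2·TP+FP+FN)):
  cat: TP=48, FP=1+5+2+6+3=17, FN=11+9+10+7+4=41 → 96/154 = 0.6234
  dog: TP=56, FP=11+5+0+2+7=25, FN=1+2+3+3+5=14 → 112/151 = 0.7417
  bird: TP=24, FP=9+2+1+9+6=27, FN=5+5+3+8+5=26 → 48/101 = 0.4752
  fish: TP=69, FP=10+3+3+2+9=27, FN=2+0+1+0+1=4 → 138/169 = 0.8166
  horse: TP=44, FP=7+3+8+0+3=21, FN=6+2+9+2+6=25 → 88/134 = 0.6567
  frog: TP=54, FP=4+5+5+1+6=21, FN=3+7+6+9+3=28 → 108/157 = 0.6879
Lowest is class 'bird' with F1 score = 0.475.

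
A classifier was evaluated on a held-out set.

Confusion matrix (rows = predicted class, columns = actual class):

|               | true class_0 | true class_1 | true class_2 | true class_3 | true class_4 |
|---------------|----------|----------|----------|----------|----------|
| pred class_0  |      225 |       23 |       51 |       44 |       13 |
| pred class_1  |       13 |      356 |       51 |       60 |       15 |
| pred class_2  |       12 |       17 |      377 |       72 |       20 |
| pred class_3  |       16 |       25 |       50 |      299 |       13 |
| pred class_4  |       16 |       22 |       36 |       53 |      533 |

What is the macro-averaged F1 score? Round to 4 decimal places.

0.7332

Per-class F1 score (2·TP/(2·TP+FP+FN)):
  class_0: TP=225, FP=23+51+44+13=131, FN=13+12+16+16=57 → 450/638 = 0.70533
  class_1: TP=356, FP=13+51+60+15=139, FN=23+17+25+22=87 → 712/938 = 0.75906
  class_2: TP=377, FP=12+17+72+20=121, FN=51+51+50+36=188 → 754/1063 = 0.70931
  class_3: TP=299, FP=16+25+50+13=104, FN=44+60+72+53=229 → 598/931 = 0.64232
  class_4: TP=533, FP=16+22+36+53=127, FN=13+15+20+13=61 → 1066/1254 = 0.85008
Macro-F1 score = mean = (0.70533 + 0.75906 + 0.70931 + 0.64232 + 0.85008) / 5 = 0.7332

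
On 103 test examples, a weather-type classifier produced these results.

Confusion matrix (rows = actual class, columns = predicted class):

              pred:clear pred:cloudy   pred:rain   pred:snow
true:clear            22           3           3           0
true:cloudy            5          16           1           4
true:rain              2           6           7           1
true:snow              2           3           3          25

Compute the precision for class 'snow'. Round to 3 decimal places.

0.833

One-vs-rest for 'snow': TP = diagonal; FP = other classes predicted 'snow'; FN = 'snow' predicted as other.
precision = TP/(TP+FP).
snow: TP=25, FP=0+4+1=5 → 25/30 = 0.8333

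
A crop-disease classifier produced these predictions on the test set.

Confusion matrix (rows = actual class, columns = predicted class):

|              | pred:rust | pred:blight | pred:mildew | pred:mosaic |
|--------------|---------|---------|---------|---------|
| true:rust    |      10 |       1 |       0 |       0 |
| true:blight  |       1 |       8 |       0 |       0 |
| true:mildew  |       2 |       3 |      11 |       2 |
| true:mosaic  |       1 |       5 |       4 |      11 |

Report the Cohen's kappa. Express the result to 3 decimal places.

0.574

Observed agreement pₒ = trace/N = 40/59 = 0.6780
Expected agreement pₑ = Σ (rowᵢ·colᵢ)/N² = (11·14 + 9·17 + 18·15 + 21·13)/59² = 0.2442
κ = (pₒ − pₑ)/(1 − pₑ) = (0.6780 − 0.2442)/(1 − 0.2442) = 0.574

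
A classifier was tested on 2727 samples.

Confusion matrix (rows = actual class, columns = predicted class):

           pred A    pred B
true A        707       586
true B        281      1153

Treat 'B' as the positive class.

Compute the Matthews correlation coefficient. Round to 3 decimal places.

0.364

MCC = (TP·TN − FP·FN) / √((TP+FP)(TP+FN)(TN+FP)(TN+FN))
Numerator = 1153·707 − 586·281 = 650505
Denominator = √(1739·1434·1293·988) = √3185695065384 = 1784851.5528
MCC = 650505 / 1784851.5528 = 0.364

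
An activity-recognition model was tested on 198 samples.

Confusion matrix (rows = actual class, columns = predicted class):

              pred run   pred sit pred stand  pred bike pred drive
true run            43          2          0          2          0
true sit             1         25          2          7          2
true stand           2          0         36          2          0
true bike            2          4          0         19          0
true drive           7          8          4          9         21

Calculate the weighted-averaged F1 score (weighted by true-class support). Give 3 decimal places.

0.720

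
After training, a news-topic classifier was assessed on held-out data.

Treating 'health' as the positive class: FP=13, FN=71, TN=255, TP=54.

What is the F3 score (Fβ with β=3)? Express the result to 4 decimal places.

0.4530

Fβ = (1+β²)·TP / ((1+β²)·TP + β²·FN + FP), with β²=9
= 10·54 / (10·54 + 9·71 + 13) = 0.4530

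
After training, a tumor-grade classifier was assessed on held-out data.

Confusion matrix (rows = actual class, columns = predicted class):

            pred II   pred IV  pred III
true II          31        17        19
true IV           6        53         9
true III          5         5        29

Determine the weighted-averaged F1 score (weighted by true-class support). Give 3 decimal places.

Per-class F1 score (2·TP/(2·TP+FP+FN)):
  II: TP=31, FP=6+5=11, FN=17+19=36 → 62/109 = 0.5688
  IV: TP=53, FP=17+5=22, FN=6+9=15 → 106/143 = 0.7413
  III: TP=29, FP=19+9=28, FN=5+5=10 → 58/96 = 0.6042
Weighted-F1 score = Σ (supportᵢ/N)·F1 scoreᵢ with N=174: (67/174)·0.5688 + (68/174)·0.7413 + (39/174)·0.6042 = 0.644

0.644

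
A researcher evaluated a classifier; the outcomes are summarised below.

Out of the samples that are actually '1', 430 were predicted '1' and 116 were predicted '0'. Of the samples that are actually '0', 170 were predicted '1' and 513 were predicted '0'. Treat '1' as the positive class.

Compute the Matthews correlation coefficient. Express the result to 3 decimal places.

0.535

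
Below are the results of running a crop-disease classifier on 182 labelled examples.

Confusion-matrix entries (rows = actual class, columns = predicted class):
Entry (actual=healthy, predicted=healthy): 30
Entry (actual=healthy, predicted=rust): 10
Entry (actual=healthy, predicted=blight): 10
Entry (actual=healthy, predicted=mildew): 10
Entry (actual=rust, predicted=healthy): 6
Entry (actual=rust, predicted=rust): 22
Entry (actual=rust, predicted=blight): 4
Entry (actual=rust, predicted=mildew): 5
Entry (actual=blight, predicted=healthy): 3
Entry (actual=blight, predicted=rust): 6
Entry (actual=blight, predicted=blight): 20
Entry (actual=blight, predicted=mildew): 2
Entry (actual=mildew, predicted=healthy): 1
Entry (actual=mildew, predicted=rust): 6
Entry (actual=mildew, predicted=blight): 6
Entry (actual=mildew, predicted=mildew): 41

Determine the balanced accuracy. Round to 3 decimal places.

0.625

Balanced accuracy = mean of per-class recall.
  healthy: recall = 30/60 = 0.5000
  rust: recall = 22/37 = 0.5946
  blight: recall = 20/31 = 0.6452
  mildew: recall = 41/54 = 0.7593
Mean = (0.5000 + 0.5946 + 0.6452 + 0.7593) / 4 = 0.625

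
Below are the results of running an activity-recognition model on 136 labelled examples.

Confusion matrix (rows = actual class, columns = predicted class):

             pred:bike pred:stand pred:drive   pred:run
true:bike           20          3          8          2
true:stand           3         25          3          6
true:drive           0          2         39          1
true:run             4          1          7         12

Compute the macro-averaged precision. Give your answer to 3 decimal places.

Per-class precision (TP/(TP+FP)):
  bike: TP=20, FP=3+0+4=7 → 20/27 = 0.7407
  stand: TP=25, FP=3+2+1=6 → 25/31 = 0.8065
  drive: TP=39, FP=8+3+7=18 → 39/57 = 0.6842
  run: TP=12, FP=2+6+1=9 → 12/21 = 0.5714
Macro-precision = mean = (0.7407 + 0.8065 + 0.6842 + 0.5714) / 4 = 0.701

0.701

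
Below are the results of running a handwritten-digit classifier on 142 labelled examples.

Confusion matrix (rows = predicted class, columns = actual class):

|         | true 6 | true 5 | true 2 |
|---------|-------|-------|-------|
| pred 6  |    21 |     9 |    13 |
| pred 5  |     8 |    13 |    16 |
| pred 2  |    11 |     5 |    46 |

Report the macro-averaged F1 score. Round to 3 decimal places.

Per-class F1 score (2·TP/(2·TP+FP+FN)):
  6: TP=21, FP=9+13=22, FN=8+11=19 → 42/83 = 0.5060
  5: TP=13, FP=8+16=24, FN=9+5=14 → 26/64 = 0.4063
  2: TP=46, FP=11+5=16, FN=13+16=29 → 92/137 = 0.6715
Macro-F1 score = mean = (0.5060 + 0.4063 + 0.6715) / 3 = 0.528

0.528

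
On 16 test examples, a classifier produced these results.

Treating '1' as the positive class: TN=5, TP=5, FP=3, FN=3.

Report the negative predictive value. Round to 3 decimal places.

NPV = TN/(TN+FN) = 5/(5+3) = 0.625

0.625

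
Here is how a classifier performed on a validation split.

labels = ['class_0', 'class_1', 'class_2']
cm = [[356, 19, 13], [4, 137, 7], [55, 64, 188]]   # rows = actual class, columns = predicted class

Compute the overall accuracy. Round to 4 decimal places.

0.8078

Accuracy = trace / total = (356+137+188=681) / 843 = 681/843 = 0.8078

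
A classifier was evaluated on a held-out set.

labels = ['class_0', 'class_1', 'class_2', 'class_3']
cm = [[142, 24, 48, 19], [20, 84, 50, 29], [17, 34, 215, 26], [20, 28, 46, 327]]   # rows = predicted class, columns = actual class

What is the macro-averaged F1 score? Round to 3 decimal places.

0.647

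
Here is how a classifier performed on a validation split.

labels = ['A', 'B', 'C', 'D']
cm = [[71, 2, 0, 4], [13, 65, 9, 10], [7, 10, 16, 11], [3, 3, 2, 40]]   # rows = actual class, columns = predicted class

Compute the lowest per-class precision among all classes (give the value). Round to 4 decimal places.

Per-class precision (TP/(TP+FP)):
  A: TP=71, FP=13+7+3=23 → 71/94 = 0.75532
  B: TP=65, FP=2+10+3=15 → 65/80 = 0.81250
  C: TP=16, FP=0+9+2=11 → 16/27 = 0.59259
  D: TP=40, FP=4+10+11=25 → 40/65 = 0.61538
Lowest is class 'C' with precision = 0.5926.

0.5926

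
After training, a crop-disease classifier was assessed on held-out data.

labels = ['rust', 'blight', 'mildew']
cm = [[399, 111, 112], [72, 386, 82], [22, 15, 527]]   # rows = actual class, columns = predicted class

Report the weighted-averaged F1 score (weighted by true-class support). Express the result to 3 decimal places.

0.756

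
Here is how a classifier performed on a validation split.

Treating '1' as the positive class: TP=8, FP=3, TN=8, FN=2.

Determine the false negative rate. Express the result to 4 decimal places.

0.2000

FNR = FN/(FN+TP) = 2/(2+8) = 0.2000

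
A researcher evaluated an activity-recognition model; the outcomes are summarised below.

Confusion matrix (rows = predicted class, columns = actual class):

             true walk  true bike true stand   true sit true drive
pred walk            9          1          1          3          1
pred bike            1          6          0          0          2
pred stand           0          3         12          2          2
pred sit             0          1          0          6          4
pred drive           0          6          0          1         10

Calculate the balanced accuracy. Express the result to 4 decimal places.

0.6405

Balanced accuracy = mean of per-class recall.
  walk: recall = 9/10 = 0.90000
  bike: recall = 6/17 = 0.35294
  stand: recall = 12/13 = 0.92308
  sit: recall = 6/12 = 0.50000
  drive: recall = 10/19 = 0.52632
Mean = (0.90000 + 0.35294 + 0.92308 + 0.50000 + 0.52632) / 5 = 0.6405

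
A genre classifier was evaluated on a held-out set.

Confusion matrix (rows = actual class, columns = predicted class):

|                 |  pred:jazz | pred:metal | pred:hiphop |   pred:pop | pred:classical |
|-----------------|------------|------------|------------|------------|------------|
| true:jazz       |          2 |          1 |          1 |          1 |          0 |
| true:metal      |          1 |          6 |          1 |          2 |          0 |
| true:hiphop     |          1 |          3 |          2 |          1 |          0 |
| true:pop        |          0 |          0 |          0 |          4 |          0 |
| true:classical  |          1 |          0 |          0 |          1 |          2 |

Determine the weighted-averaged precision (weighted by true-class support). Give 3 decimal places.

Per-class precision (TP/(TP+FP)):
  jazz: TP=2, FP=1+1+0+1=3 → 2/5 = 0.4000
  metal: TP=6, FP=1+3+0+0=4 → 6/10 = 0.6000
  hiphop: TP=2, FP=1+1+0+0=2 → 2/4 = 0.5000
  pop: TP=4, FP=1+2+1+1=5 → 4/9 = 0.4444
  classical: TP=2, FP=0+0+0+0=0 → 2/2 = 1.0000
Weighted-precision = Σ (supportᵢ/N)·precisionᵢ with N=30: (5/30)·0.4000 + (10/30)·0.6000 + (7/30)·0.5000 + (4/30)·0.4444 + (4/30)·1.0000 = 0.576

0.576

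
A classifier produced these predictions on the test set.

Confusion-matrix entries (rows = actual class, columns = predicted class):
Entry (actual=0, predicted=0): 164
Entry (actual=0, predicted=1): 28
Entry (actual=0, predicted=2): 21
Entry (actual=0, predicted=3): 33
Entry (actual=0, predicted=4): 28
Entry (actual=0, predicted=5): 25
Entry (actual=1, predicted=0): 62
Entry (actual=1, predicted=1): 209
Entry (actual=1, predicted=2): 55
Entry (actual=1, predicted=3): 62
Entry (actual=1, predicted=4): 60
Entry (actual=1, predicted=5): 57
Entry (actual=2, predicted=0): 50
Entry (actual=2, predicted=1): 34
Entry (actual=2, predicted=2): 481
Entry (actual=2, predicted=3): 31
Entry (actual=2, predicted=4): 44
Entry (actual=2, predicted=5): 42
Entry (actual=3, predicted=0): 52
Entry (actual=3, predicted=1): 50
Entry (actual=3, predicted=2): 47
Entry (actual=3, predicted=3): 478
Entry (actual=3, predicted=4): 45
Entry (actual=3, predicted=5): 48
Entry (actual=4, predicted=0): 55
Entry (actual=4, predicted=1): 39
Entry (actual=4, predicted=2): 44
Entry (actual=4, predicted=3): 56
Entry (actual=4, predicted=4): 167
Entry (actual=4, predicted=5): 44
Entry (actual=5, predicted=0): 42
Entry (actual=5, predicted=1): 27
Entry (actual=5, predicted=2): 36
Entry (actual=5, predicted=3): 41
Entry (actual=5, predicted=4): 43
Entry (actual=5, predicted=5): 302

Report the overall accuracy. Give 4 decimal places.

0.5806

Accuracy = trace / total = (164+209+481+478+167+302=1801) / 3102 = 1801/3102 = 0.5806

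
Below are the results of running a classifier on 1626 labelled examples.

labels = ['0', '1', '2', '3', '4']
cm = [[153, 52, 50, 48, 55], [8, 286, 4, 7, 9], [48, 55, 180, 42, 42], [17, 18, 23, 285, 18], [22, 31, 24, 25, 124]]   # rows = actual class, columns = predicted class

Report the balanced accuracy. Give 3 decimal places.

0.633

Balanced accuracy = mean of per-class recall.
  0: recall = 153/358 = 0.4274
  1: recall = 286/314 = 0.9108
  2: recall = 180/367 = 0.4905
  3: recall = 285/361 = 0.7895
  4: recall = 124/226 = 0.5487
Mean = (0.4274 + 0.9108 + 0.4905 + 0.7895 + 0.5487) / 5 = 0.633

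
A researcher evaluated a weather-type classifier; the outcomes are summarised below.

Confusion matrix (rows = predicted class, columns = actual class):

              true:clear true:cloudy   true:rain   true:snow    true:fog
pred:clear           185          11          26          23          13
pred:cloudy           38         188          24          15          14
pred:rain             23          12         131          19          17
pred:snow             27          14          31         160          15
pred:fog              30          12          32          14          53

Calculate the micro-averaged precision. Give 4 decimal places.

Micro-averaging pools counts across classes: ΣTP=717, ΣFP=410, ΣFN=410.
Micro-precision = TP/(TP+FP) on pooled counts = 0.6362 (equals overall accuracy in single-label multiclass).

0.6362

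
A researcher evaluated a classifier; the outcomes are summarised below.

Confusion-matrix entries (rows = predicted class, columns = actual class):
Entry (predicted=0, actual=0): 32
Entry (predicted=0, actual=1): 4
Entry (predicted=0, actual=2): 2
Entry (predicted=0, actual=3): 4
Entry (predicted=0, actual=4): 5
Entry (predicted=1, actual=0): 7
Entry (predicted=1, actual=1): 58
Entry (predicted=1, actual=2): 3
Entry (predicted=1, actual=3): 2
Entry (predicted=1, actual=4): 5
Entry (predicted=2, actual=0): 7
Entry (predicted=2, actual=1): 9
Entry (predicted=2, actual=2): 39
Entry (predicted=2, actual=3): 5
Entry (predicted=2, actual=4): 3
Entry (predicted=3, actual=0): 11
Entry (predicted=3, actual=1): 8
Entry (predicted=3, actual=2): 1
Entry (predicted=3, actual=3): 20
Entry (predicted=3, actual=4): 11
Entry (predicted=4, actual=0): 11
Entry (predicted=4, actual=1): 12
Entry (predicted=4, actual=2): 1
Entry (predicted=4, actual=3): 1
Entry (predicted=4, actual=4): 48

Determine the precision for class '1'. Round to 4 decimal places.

0.7733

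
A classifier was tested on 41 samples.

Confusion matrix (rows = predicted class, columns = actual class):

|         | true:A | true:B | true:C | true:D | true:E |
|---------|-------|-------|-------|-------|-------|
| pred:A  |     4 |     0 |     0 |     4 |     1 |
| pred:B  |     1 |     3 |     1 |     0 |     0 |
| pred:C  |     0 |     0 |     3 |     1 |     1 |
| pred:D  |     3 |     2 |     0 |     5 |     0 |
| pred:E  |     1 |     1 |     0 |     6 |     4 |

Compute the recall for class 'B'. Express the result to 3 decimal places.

0.500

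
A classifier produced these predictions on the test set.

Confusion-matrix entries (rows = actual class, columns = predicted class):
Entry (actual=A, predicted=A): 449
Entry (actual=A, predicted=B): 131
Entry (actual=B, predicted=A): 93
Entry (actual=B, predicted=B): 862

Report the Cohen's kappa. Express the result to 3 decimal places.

Observed agreement pₒ = trace/N = 1311/1535 = 0.8541
Expected agreement pₑ = Σ (rowᵢ·colᵢ)/N² = (580·542 + 955·993)/1535² = 0.5359
κ = (pₒ − pₑ)/(1 − pₑ) = (0.8541 − 0.5359)/(1 − 0.5359) = 0.686

0.686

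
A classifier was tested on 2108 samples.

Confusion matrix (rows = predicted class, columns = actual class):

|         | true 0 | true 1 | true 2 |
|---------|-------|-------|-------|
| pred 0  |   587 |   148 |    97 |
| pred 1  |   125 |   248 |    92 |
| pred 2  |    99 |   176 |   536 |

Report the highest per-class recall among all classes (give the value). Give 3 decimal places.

Per-class recall (TP/(TP+FN)):
  0: TP=587, FN=125+99=224 → 587/811 = 0.7238
  1: TP=248, FN=148+176=324 → 248/572 = 0.4336
  2: TP=536, FN=97+92=189 → 536/725 = 0.7393
Highest is class '2' with recall = 0.739.

0.739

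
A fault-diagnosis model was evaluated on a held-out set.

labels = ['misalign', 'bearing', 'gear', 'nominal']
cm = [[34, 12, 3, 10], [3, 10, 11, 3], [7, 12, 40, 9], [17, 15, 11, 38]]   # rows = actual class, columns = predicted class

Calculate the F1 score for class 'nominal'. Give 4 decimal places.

0.5390

Take TP from the diagonal, FP from the rest of the 'nominal' prediction marginal, FN from the rest of the 'nominal' actual marginal.
F1 score = 2·TP/(2·TP+FP+FN).
nominal: TP=38, FP=10+3+9=22, FN=17+15+11=43 → 76/141 = 0.53901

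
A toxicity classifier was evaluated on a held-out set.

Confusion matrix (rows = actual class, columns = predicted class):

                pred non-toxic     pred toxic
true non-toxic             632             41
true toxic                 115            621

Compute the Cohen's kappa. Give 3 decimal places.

0.779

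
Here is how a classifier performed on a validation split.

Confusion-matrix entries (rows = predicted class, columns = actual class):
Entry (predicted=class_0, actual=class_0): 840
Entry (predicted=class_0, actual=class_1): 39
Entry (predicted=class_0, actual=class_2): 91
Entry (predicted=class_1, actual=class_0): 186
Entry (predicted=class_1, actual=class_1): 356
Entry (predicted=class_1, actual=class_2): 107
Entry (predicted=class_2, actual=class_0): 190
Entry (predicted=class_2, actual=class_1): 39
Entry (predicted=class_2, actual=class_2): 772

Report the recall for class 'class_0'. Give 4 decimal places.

0.6908

One-vs-rest for 'class_0': TP = diagonal; FP = other classes predicted 'class_0'; FN = 'class_0' predicted as other.
recall = TP/(TP+FN).
class_0: TP=840, FN=186+190=376 → 840/1216 = 0.69079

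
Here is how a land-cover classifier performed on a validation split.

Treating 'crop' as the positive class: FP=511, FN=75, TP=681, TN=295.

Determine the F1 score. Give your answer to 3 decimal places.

0.699

Precision = TP/(TP+FP) = 681/1192 = 0.5713
Recall = TP/(TP+FN) = 681/756 = 0.9008
F1 = 2·TP/(2·TP+FP+FN) = 1362/1948 = 0.699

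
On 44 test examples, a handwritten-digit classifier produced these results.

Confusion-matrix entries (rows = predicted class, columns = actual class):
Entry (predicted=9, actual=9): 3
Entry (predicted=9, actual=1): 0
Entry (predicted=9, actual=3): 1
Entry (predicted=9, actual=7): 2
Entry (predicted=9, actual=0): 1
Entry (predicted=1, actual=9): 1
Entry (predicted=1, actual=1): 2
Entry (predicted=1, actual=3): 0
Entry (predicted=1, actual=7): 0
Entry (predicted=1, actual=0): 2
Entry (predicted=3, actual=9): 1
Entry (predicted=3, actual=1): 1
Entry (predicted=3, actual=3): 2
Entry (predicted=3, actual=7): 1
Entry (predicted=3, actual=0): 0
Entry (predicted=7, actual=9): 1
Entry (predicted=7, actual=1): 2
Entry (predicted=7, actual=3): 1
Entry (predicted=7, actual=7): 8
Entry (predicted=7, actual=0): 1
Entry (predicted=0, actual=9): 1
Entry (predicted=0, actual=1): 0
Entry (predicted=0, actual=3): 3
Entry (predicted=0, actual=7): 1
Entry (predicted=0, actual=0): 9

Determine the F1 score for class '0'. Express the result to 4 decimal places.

Take TP from the diagonal, FP from the rest of the '0' prediction marginal, FN from the rest of the '0' actual marginal.
F1 score = 2·TP/(2·TP+FP+FN).
0: TP=9, FP=1+0+3+1=5, FN=1+2+0+1=4 → 18/27 = 0.66667

0.6667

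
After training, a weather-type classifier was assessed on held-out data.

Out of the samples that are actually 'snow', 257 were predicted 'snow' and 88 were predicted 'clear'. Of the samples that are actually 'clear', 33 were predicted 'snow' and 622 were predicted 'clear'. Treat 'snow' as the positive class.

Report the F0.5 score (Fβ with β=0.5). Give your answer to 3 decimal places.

Fβ = (1+β²)·TP / ((1+β²)·TP + β²·FN + FP), with β²=1/4
= 1.25·257 / (1.25·257 + 0.25·88 + 33) = 0.854

0.854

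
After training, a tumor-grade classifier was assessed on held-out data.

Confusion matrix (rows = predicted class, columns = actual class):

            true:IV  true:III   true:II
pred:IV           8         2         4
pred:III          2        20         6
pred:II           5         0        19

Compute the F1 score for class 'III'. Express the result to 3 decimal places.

One-vs-rest for 'III': TP = diagonal; FP = other classes predicted 'III'; FN = 'III' predicted as other.
F1 score = 2·TP/(2·TP+FP+FN).
III: TP=20, FP=2+6=8, FN=2+0=2 → 40/50 = 0.8000

0.800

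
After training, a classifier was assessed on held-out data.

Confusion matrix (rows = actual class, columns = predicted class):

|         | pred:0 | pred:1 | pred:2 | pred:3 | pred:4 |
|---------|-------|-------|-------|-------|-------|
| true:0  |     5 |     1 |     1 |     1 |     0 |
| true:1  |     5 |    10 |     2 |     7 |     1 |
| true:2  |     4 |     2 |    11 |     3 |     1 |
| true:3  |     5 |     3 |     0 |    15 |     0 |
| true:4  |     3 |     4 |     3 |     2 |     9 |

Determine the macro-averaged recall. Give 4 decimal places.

Per-class recall (TP/(TP+FN)):
  0: TP=5, FN=1+1+1+0=3 → 5/8 = 0.62500
  1: TP=10, FN=5+2+7+1=15 → 10/25 = 0.40000
  2: TP=11, FN=4+2+3+1=10 → 11/21 = 0.52381
  3: TP=15, FN=5+3+0+0=8 → 15/23 = 0.65217
  4: TP=9, FN=3+4+3+2=12 → 9/21 = 0.42857
Macro-recall = mean = (0.62500 + 0.40000 + 0.52381 + 0.65217 + 0.42857) / 5 = 0.5259

0.5259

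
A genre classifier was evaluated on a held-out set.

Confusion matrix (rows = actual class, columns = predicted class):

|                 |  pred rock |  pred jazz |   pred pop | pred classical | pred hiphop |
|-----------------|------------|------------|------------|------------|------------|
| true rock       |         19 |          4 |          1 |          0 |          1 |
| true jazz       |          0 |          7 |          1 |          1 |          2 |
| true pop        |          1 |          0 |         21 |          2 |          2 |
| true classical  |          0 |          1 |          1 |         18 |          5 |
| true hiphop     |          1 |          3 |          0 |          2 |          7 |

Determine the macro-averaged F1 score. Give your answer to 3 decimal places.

0.684

Per-class F1 score (2·TP/(2·TP+FP+FN)):
  rock: TP=19, FP=0+1+0+1=2, FN=4+1+0+1=6 → 38/46 = 0.8261
  jazz: TP=7, FP=4+0+1+3=8, FN=0+1+1+2=4 → 14/26 = 0.5385
  pop: TP=21, FP=1+1+1+0=3, FN=1+0+2+2=5 → 42/50 = 0.8400
  classical: TP=18, FP=0+1+2+2=5, FN=0+1+1+5=7 → 36/48 = 0.7500
  hiphop: TP=7, FP=1+2+2+5=10, FN=1+3+0+2=6 → 14/30 = 0.4667
Macro-F1 score = mean = (0.8261 + 0.5385 + 0.8400 + 0.7500 + 0.4667) / 5 = 0.684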